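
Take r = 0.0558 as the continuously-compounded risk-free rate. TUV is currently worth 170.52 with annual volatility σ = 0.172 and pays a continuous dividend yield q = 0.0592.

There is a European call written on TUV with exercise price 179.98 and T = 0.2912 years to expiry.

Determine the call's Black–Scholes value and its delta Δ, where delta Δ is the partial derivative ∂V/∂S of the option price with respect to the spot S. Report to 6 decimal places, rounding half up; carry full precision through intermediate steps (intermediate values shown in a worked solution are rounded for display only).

price = 2.729060
Δ = 0.287540

σ√T = 0.172·√0.2912 = 0.092816
d₁ = (ln(S/K) + (r−q+σ²/2)T) / (σ√T) = (ln(170.52/179.98) + (0.0558−0.0592+0.172²/2)·0.2912) / 0.092816 = (-0.053993 + 0.003317) / 0.092816 = -0.545980
d₂ = d₁ − σ√T = -0.545980 − 0.092816 = -0.638796
e^{−rT} = 0.983882
e^{−qT} = 0.982909
N(d₁) = 0.292540,  N(d₂) = 0.261478
Call price V = S·e^{−qT}·N(d₁) − K·e^{−rT}·N(d₂) = 49.031337 − 46.302277 = 2.729060
Δ = e^{−qT}·N(d₁) = 0.287540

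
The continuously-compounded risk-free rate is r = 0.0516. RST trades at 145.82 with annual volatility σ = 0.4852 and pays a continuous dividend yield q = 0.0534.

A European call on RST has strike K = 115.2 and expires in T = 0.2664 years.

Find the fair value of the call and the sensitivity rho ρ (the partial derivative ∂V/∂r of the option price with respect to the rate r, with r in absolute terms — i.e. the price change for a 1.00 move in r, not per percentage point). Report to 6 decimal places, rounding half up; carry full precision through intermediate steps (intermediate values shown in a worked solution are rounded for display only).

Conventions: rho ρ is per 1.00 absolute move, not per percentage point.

price = 33.108117
ρ = 23.979979

σ√T = 0.4852·√0.2664 = 0.250431
d₁ = (ln(S/K) + (r−q+σ²/2)T) / (σ√T) = (ln(145.82/115.2) + (0.0516−0.0534+0.4852²/2)·0.2664) / 0.250431 = (0.235703 + 0.030878) / 0.250431 = 1.064491
d₂ = d₁ − σ√T = 1.064491 − 0.250431 = 0.814061
e^{−rT} = 0.986348
e^{−qT} = 0.985875
N(d₁) = 0.856447,  N(d₂) = 0.792195
Call price V = S·e^{−qT}·N(d₁) − K·e^{−rT}·N(d₂) = 123.123054 − 90.014937 = 33.108117
ρ = K·T·e^{−rT}·N(d₂) = 23.979979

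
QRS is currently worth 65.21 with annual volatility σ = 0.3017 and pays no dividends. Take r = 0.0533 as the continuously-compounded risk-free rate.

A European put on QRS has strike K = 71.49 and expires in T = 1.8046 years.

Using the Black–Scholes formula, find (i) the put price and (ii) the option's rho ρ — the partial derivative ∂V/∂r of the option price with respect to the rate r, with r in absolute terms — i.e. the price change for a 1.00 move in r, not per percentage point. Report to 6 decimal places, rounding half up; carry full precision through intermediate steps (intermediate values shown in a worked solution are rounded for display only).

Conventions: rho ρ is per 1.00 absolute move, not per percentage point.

price = 10.312349
ρ = -67.519158

σ√T = 0.3017·√1.8046 = 0.405290
d₁ = (ln(S/K) + (r+σ²/2)T) / (σ√T) = (ln(65.21/71.49) + (0.0533+0.3017²/2)·1.8046) / 0.405290 = (-0.091945 + 0.178315) / 0.405290 = 0.213108
d₂ = d₁ − σ√T = 0.213108 − 0.405290 = -0.192182
e^{−rT} = 0.908296
N(−d₁) = 0.415621,  N(−d₂) = 0.576200
Put price V = K·e^{−rT}·N(−d₂) − S·N(−d₁) = 37.415027 − 27.102678 = 10.312349
ρ = −K·T·e^{−rT}·N(−d₂) = -67.519158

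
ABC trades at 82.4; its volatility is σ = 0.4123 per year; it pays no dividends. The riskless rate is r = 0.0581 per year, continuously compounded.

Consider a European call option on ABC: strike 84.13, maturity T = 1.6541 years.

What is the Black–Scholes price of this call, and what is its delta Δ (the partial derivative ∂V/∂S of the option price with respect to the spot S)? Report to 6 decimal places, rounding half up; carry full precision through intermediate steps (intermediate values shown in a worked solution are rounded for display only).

σ√T = 0.4123·√1.6541 = 0.530267
d₁ = (ln(S/K) + (r+σ²/2)T) / (σ√T) = (ln(82.4/84.13) + (0.0581+0.4123²/2)·1.6541) / 0.530267 = (-0.020778 + 0.236695) / 0.530267 = 0.407185
d₂ = d₁ − σ√T = 0.407185 − 0.530267 = -0.123081
e^{−rT} = 0.908370
N(d₁) = 0.658064,  N(d₂) = 0.451021
Call price V = S·N(d₁) − K·e^{−rT}·N(d₂) = 54.224477 − 34.467590 = 19.756887
Δ = N(d₁) = 0.658064

price = 19.756887
Δ = 0.658064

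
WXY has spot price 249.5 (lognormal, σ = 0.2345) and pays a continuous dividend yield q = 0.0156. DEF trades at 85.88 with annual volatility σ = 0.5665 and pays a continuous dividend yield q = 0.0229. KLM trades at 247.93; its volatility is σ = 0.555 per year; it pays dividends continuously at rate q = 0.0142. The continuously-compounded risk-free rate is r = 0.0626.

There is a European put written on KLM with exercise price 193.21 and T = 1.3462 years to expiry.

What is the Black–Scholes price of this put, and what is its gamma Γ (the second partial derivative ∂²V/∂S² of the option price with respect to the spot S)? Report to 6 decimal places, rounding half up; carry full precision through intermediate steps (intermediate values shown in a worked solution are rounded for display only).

σ√T = 0.555·√1.3462 = 0.643944
d₁ = (ln(S/K) + (r−q+σ²/2)T) / (σ√T) = (ln(247.93/193.21) + (0.0626−0.0142+0.555²/2)·1.3462) / 0.643944 = (0.249369 + 0.272488) / 0.643944 = 0.810407
d₂ = d₁ − σ√T = 0.810407 − 0.643944 = 0.166464
e^{−rT} = 0.919181
e^{−qT} = 0.981066
N(−d₁) = 0.208853,  N(−d₂) = 0.433896
Put price V = K·e^{−rT}·N(−d₂) − S·e^{−qT}·N(−d₁) = 77.057755 − 50.800500 = 26.257256
φ(d₁) = (1/√(2π))·e^{−d₁²/2} = 0.287274
Γ = e^{−qT}·φ(d₁) / (S·σ·√T) = 0.001765

price = 26.257256
Γ = 0.001765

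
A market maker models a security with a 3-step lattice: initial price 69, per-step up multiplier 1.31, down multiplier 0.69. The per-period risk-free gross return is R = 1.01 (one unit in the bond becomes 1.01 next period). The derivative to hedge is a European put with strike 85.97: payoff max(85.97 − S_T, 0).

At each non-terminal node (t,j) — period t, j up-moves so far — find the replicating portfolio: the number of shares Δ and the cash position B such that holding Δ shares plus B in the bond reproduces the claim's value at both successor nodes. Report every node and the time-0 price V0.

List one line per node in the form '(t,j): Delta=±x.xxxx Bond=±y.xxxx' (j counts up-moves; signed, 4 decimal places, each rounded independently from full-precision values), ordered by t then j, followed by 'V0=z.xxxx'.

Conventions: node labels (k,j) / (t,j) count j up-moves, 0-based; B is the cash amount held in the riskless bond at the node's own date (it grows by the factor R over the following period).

(0,0): Delta=-0.5779 Bond=63.5445
(1,0): Delta=-1.0000 Bond=84.2761
(1,1): Delta=-0.3695 Bond=45.3398
(2,0): Delta=-1.0000 Bond=85.1188
(2,1): Delta=-1.0000 Bond=85.1188
(2,2): Delta=-0.0581 Bond=8.9254
V0=23.6693

Since d<R<u, set p* = (R−d)/(u−d) = 0.5161; price each node as the discounted p*-expectation of its children.
Expiry values: V(3,0)=63.3029, V(3,1)=42.9353, V(3,2)=4.2665, V(3,3)=0.0000
Node (2,0) S=32.8509: V=(p*·42.9353+(1−p*)·63.3029)/1.01=52.2679; Δ=(42.9353−63.3029)/(43.0347−22.6671)=-1.0000; B=V−Δ·S=85.1188
Node (2,1) S=62.3691: V=(p*·4.2665+(1−p*)·42.9353)/1.01=22.7497; Δ=(4.2665−42.9353)/(81.7035−43.0347)=-1.0000; B=V−Δ·S=85.1188
Node (2,2) S=118.4109: V=(p*·0.0000+(1−p*)·4.2665)/1.01=2.0440; Δ=(0.0000−4.2665)/(155.1183−81.7035)=-0.0581; B=V−Δ·S=8.9254
Node (1,0) S=47.6100: V=(p*·22.7497+(1−p*)·52.2679)/1.01=36.6661; Δ=(22.7497−52.2679)/(62.3691−32.8509)=-1.0000; B=V−Δ·S=84.2761
Node (1,1) S=90.3900: V=(p*·2.0440+(1−p*)·22.7497)/1.01=11.9435; Δ=(2.0440−22.7497)/(118.4109−62.3691)=-0.3695; B=V−Δ·S=45.3398
Node (0,0) S=69.0000: V=(p*·11.9435+(1−p*)·36.6661)/1.01=23.6693; Δ=(11.9435−36.6661)/(90.3900−47.6100)=-0.5779; B=V−Δ·S=63.5445
As a check, the time-0 holding Δ(0,0)·S0 + B(0,0) comes to 23.6693 — exactly V0.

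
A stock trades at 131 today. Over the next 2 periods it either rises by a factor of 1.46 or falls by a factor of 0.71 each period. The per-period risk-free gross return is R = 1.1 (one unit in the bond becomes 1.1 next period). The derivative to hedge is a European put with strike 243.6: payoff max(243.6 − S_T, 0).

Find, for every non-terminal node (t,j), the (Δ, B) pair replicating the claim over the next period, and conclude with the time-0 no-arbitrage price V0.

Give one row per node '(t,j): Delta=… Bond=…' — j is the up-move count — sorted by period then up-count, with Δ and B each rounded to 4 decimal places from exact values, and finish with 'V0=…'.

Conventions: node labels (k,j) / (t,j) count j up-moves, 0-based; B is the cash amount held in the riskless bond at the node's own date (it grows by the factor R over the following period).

(0,0): Delta=-0.8285 Bond=186.8230
(1,0): Delta=-1.0000 Bond=221.4545
(1,1): Delta=-0.7515 Bond=190.7829
V0=78.2867

Risk-neutral probability p* = (R−d)/(u−d) = (1.1−0.71)/(1.46−0.71) = 0.5200.
Payoffs at expiry: V(2,0)=177.5629, V(2,1)=107.8054, V(2,2)=0.0000
(1,0): S=93.0100. Δ = (V_up−V_dn)/(S_up−S_dn) = (107.8054−177.5629)/(135.7946−66.0371) = -1.0000. V = [p*·107.8054 + (1−p*)·177.5629]/1.1 = 128.4445. B = V − Δ·S = 221.4545.
(1,1): S=191.2600. Δ = (V_up−V_dn)/(S_up−S_dn) = (0.0000−107.8054)/(279.2396−135.7946) = -0.7515. V = [p*·0.0000 + (1−p*)·107.8054]/1.1 = 47.0424. B = V − Δ·S = 190.7829.
(0,0): S=131.0000. Δ = (V_up−V_dn)/(S_up−S_dn) = (47.0424−128.4445)/(191.2600−93.0100) = -0.8285. V = [p*·47.0424 + (1−p*)·128.4445]/1.1 = 78.2867. B = V − Δ·S = 186.8230.
Sanity check at the root: Δ(0,0)·S0 + B(0,0) reproduces V0 = 78.2867.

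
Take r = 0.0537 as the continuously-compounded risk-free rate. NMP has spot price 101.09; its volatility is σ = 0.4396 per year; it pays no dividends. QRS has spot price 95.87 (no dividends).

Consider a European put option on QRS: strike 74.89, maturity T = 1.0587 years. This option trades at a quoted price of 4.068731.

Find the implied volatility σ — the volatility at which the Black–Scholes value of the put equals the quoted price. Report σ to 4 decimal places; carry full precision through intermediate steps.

sigma = 0.3834

At σ = 0.3834 the Black–Scholes value reproduces the quote:
σ√T = 0.3834·√1.0587 = 0.394492
d₁ = (ln(S/K) + (r+σ²/2)T) / (σ√T) = (ln(95.87/74.89) + (0.0537+0.3834²/2)·1.0587) / 0.394492 = (0.246973 + 0.134664) / 0.394492 = 0.967413
d₂ = d₁ − σ√T = 0.967413 − 0.394492 = 0.572921
e^{−rT} = 0.944734
N(−d₁) = 0.166669,  N(−d₂) = 0.283349
V = K·e^{−rT}·N(−d₂) − S·N(−d₁) = 20.047269 − 15.978537 = 4.068731 (the observed quote) — the price is monotone increasing in volatility, hence this σ is the only solution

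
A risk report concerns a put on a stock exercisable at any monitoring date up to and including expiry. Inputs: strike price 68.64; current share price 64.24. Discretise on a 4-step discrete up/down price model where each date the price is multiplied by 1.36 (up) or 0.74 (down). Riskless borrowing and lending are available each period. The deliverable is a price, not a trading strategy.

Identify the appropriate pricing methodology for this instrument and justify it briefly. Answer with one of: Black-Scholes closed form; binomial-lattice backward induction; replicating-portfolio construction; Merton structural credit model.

Key observation: the exercise right at every one of the 4 steps is what matters: each node needs max(68.64 − S, continuation), which only the stepwise tree valuation starting from spot 64.24 delivers.

framework: binomial-lattice backward induction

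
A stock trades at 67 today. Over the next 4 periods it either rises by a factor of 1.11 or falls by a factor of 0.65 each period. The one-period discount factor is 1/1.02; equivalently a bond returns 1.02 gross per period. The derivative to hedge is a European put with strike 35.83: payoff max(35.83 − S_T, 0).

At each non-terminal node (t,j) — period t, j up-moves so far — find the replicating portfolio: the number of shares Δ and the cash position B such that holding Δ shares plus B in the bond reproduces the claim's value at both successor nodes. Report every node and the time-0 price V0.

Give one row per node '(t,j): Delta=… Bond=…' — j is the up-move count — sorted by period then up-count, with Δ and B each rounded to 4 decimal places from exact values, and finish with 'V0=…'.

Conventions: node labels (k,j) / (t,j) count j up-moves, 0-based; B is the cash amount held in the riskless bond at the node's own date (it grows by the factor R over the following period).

(0,0): Delta=-0.0538 Bond=4.1117
(1,0): Delta=-0.2634 Bond=13.3203
(1,1): Delta=-0.0240 Bond=1.9740
(2,0): Delta=-1.0000 Bond=34.4387
(2,1): Delta=-0.1585 Bond=8.5146
(2,2): Delta=-0.0048 Bond=0.4322
(3,0): Delta=-1.0000 Bond=35.1275
(3,1): Delta=-1.0000 Bond=35.1275
(3,2): Delta=-0.0386 Bond=2.2530
(3,3): Delta=0.0000 Bond=0.0000
V0=0.5060

Risk-neutral probability p* = (R−d)/(u−d) = (1.02−0.65)/(1.11−0.65) = 0.8043.
Expiry values: V(4,0)=23.8701, V(4,1)=15.4061, V(4,2)=0.9523, V(4,3)=0.0000, V(4,4)=0.0000
Node (3,0) S=18.3999: V=(p*·15.4061+(1−p*)·23.8701)/1.02=16.7276; Δ=(15.4061−23.8701)/(20.4239−11.9599)=-1.0000; B=V−Δ·S=35.1275
Node (3,1) S=31.4213: V=(p*·0.9523+(1−p*)·15.4061)/1.02=3.7061; Δ=(0.9523−15.4061)/(34.8777−20.4239)=-1.0000; B=V−Δ·S=35.1275
Node (3,2) S=53.6580: V=(p*·0.0000+(1−p*)·0.9523)/1.02=0.1827; Δ=(0.0000−0.9523)/(59.5603−34.8777)=-0.0386; B=V−Δ·S=2.2530
Node (3,3) S=91.6313: V=(p*·0.0000+(1−p*)·0.0000)/1.02=0.0000; Δ=(0.0000−0.0000)/(101.7107−59.5603)=0.0000; B=V−Δ·S=0.0000
Node (2,0) S=28.3075: V=(p*·3.7061+(1−p*)·16.7276)/1.02=6.1312; Δ=(3.7061−16.7276)/(31.4213−18.3999)=-1.0000; B=V−Δ·S=34.4387
Node (2,1) S=48.3405: V=(p*·0.1827+(1−p*)·3.7061)/1.02=0.8549; Δ=(0.1827−3.7061)/(53.6580−31.4213)=-0.1585; B=V−Δ·S=8.5146
Node (2,2) S=82.5507: V=(p*·0.0000+(1−p*)·0.1827)/1.02=0.0350; Δ=(0.0000−0.1827)/(91.6313−53.6580)=-0.0048; B=V−Δ·S=0.4322
Node (1,0) S=43.5500: V=(p*·0.8549+(1−p*)·6.1312)/1.02=1.8502; Δ=(0.8549−6.1312)/(48.3405−28.3075)=-0.2634; B=V−Δ·S=13.3203
Node (1,1) S=74.3700: V=(p*·0.0350+(1−p*)·0.8549)/1.02=0.1916; Δ=(0.0350−0.8549)/(82.5507−48.3405)=-0.0240; B=V−Δ·S=1.9740
Node (0,0) S=67.0000: V=(p*·0.1916+(1−p*)·1.8502)/1.02=0.5060; Δ=(0.1916−1.8502)/(74.3700−43.5500)=-0.0538; B=V−Δ·S=4.1117
Check: Δ(0,0)·S0 + B(0,0) = 0.5060 = V0.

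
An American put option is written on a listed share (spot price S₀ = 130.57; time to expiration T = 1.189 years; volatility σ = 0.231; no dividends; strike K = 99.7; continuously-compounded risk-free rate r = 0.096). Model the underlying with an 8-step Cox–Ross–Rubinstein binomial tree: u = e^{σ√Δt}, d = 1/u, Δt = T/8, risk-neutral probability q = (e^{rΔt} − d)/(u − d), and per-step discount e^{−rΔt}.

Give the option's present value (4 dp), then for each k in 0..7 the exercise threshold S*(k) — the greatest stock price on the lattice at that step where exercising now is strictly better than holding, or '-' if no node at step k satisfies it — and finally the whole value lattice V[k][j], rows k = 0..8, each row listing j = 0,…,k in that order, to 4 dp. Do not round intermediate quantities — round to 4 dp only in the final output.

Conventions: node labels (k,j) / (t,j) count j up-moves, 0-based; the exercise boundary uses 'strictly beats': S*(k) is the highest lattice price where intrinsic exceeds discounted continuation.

price = 0.8932
boundary = - - - - - 83.6495 76.5221 83.6495
tree:
0.8932
1.6782 0.2952
3.0870 0.6069 0.0563
5.5343 1.2305 0.1293 0.0000
9.6124 2.4508 0.2969 0.0000 0.0000
16.0505 4.7668 0.6818 0.0000 0.0000 0.0000
23.1779 8.9681 1.5659 0.0000 0.0000 0.0000 0.0000
29.6979 16.0505 3.5963 0.0000 0.0000 0.0000 0.0000 0.0000
35.6624 23.1779 8.2594 0.0000 0.0000 0.0000 0.0000 0.0000 0.0000

params: Δt=0.14863 u=1.09314 d=0.91480 q=0.55833 e^(-rΔt)=0.98583
t_8 payoffs: 35.6624 23.1779 8.2594 0.0000 0.0000 0.0000 0.0000 0.0000 0.0000
t_7: node(7,0) S=70.0021 payoff=29.6979 vs cont=28.2855 → 29.6979 [stop]  node(7,1) S=83.6495 payoff=16.0505 vs cont=14.6381 → 16.0505 [stop]  node(7,2) S=99.9575 payoff=0.0000 vs cont=3.5963 → 3.5963 [wait]  node(7,3) S=119.4448 payoff=0.0000 vs cont=0.0000 → 0.0000 [wait]  node(7,4) S=142.7314 payoff=0.0000 vs cont=0.0000 → 0.0000 [wait]  node(7,5) S=170.5578 payoff=0.0000 vs cont=0.0000 → 0.0000 [wait]  node(7,6) S=203.8092 payoff=0.0000 vs cont=0.0000 → 0.0000 [wait]  node(7,7) S=243.5431 payoff=0.0000 vs cont=0.0000 → 0.0000 [wait]  ⇒ S*(7)=83.6495
t_6: node(6,0) S=76.5221 payoff=23.1779 vs cont=21.7655 → 23.1779 [stop]  node(6,1) S=91.4406 payoff=8.2594 vs cont=8.9681 → 8.9681 [wait]  node(6,2) S=109.2676 payoff=0.0000 vs cont=1.5659 → 1.5659 [wait]  node(6,3) S=130.5700 payoff=0.0000 vs cont=0.0000 → 0.0000 [wait]  node(6,4) S=156.0255 payoff=0.0000 vs cont=0.0000 → 0.0000 [wait]  node(6,5) S=186.4437 payoff=0.0000 vs cont=0.0000 → 0.0000 [wait]  node(6,6) S=222.7921 payoff=0.0000 vs cont=0.0000 → 0.0000 [wait]  ⇒ S*(6)=76.5221
t_5: node(5,0) S=83.6495 payoff=16.0505 vs cont=15.0282 → 16.0505 [stop]  node(5,1) S=99.9575 payoff=0.0000 vs cont=4.7668 → 4.7668 [wait]  node(5,2) S=119.4448 payoff=0.0000 vs cont=0.6818 → 0.6818 [wait]  node(5,3) S=142.7314 payoff=0.0000 vs cont=0.0000 → 0.0000 [wait]  node(5,4) S=170.5578 payoff=0.0000 vs cont=0.0000 → 0.0000 [wait]  node(5,5) S=203.8092 payoff=0.0000 vs cont=0.0000 → 0.0000 [wait]  ⇒ S*(5)=83.6495
t_4: node(4,0) S=91.4406 payoff=8.2594 vs cont=9.6124 → 9.6124 [wait]  node(4,1) S=109.2676 payoff=0.0000 vs cont=2.4508 → 2.4508 [wait]  node(4,2) S=130.5700 payoff=0.0000 vs cont=0.2969 → 0.2969 [wait]  node(4,3) S=156.0255 payoff=0.0000 vs cont=0.0000 → 0.0000 [wait]  node(4,4) S=186.4437 payoff=0.0000 vs cont=0.0000 → 0.0000 [wait]  ⇒ S*(4)=-
t_3: node(3,0) S=99.9575 payoff=0.0000 vs cont=5.5343 → 5.5343 [wait]  node(3,1) S=119.4448 payoff=0.0000 vs cont=1.2305 → 1.2305 [wait]  node(3,2) S=142.7314 payoff=0.0000 vs cont=0.1293 → 0.1293 [wait]  node(3,3) S=170.5578 payoff=0.0000 vs cont=0.0000 → 0.0000 [wait]  ⇒ S*(3)=-
t_2: node(2,0) S=109.2676 payoff=0.0000 vs cont=3.0870 → 3.0870 [wait]  node(2,1) S=130.5700 payoff=0.0000 vs cont=0.6069 → 0.6069 [wait]  node(2,2) S=156.0255 payoff=0.0000 vs cont=0.0563 → 0.0563 [wait]  ⇒ S*(2)=-
t_1: node(1,0) S=119.4448 payoff=0.0000 vs cont=1.6782 → 1.6782 [wait]  node(1,1) S=142.7314 payoff=0.0000 vs cont=0.2952 → 0.2952 [wait]  ⇒ S*(1)=-
t_0: node(0,0) S=130.5700 payoff=0.0000 vs cont=0.8932 → 0.8932 [wait]  ⇒ S*(0)=-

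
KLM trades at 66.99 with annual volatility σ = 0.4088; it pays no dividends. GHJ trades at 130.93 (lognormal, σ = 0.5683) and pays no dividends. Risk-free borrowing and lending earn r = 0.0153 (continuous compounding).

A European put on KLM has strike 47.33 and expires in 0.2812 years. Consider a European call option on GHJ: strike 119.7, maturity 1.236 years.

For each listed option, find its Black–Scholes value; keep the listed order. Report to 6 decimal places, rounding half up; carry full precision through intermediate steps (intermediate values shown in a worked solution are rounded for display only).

[KLM put K=47.33]
σ√T = 0.4088·√0.2812 = 0.216780
d₁ = (ln(S/K) + (r+σ²/2)T) / (σ√T) = (ln(66.99/47.33) + (0.0153+0.4088²/2)·0.2812) / 0.216780 = (0.347399 + 0.027799) / 0.216780 = 1.730781
d₂ = d₁ − σ√T = 1.730781 − 0.216780 = 1.514001
e^{−rT} = 0.995707
N(−d₁) = 0.041745,  N(−d₂) = 0.065013
price = K·e^{−rT}·N(−d₂) − S·N(−d₁) = 3.063845 − 2.796527 = 0.267318
[GHJ call K=119.7]
σ√T = 0.5683·√1.236 = 0.631811
d₁ = (ln(S/K) + (r+σ²/2)T) / (σ√T) = (ln(130.93/119.7) + (0.0153+0.5683²/2)·1.236) / 0.631811 = (0.089674 + 0.218503) / 0.631811 = 0.487769
d₂ = d₁ − σ√T = 0.487769 − 0.631811 = -0.144042
e^{−rT} = 0.981267
N(d₁) = 0.687143,  N(d₂) = 0.442734
price = S·N(d₁) − K·e^{−rT}·N(d₂) = 89.967646 − 52.002451 = 37.965195

price(KLM put K=47.33) = 0.267318
price(GHJ call K=119.7) = 37.965195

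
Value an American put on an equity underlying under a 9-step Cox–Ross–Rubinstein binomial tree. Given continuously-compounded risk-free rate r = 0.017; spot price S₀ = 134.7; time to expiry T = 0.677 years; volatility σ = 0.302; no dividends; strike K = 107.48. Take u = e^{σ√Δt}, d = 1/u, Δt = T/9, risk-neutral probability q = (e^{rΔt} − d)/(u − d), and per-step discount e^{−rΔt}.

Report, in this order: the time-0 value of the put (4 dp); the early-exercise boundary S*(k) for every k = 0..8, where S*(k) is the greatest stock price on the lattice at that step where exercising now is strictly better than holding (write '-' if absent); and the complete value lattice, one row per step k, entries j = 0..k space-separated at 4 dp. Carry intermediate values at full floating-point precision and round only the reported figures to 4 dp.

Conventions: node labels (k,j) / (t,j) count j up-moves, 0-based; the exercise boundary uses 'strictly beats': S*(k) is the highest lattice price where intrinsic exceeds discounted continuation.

Δt=0.07522  u=1.08636  d=0.92051  q=0.48702  discount=0.99872
step 9 (expiry): payoffs max(K−S,0) = 43.5625 32.0466 18.4559 2.4165 0.0000 0.0000 0.0000 0.0000 0.0000 0.0000
step 8: (k=8,j=0): S=69.4371, K−S=38.0429, hold=37.9055 ⇒ V=38.0429 exercise | (k=8,j=1): S=81.9475, K−S=25.5325, hold=25.3951 ⇒ V=25.5325 exercise | (k=8,j=2): S=96.7118, K−S=10.7682, hold=10.6308 ⇒ V=10.7682 exercise | (k=8,j=3): S=114.1363, K−S=0.0000, hold=1.2381 ⇒ V=1.2381 continue | (k=8,j=4): S=134.7000, K−S=0.0000, hold=0.0000 ⇒ V=0.0000 continue | (k=8,j=5): S=158.9687, K−S=0.0000, hold=0.0000 ⇒ V=0.0000 continue | (k=8,j=6): S=187.6098, K−S=0.0000, hold=0.0000 ⇒ V=0.0000 continue | (k=8,j=7): S=221.4111, K−S=0.0000, hold=0.0000 ⇒ V=0.0000 continue | (k=8,j=8): S=261.3024, K−S=0.0000, hold=0.0000 ⇒ V=0.0000 continue  boundary S*=96.7118
step 7: (k=7,j=0): S=75.4334, K−S=32.0466, hold=31.9092 ⇒ V=32.0466 exercise | (k=7,j=1): S=89.0241, K−S=18.4559, hold=18.3185 ⇒ V=18.4559 exercise | (k=7,j=2): S=105.0635, K−S=2.4165, hold=6.1190 ⇒ V=6.1190 continue | (k=7,j=3): S=123.9926, K−S=0.0000, hold=0.6343 ⇒ V=0.6343 continue | (k=7,j=4): S=146.3321, K−S=0.0000, hold=0.0000 ⇒ V=0.0000 continue | (k=7,j=5): S=172.6965, K−S=0.0000, hold=0.0000 ⇒ V=0.0000 continue | (k=7,j=6): S=203.8109, K−S=0.0000, hold=0.0000 ⇒ V=0.0000 continue | (k=7,j=7): S=240.5312, K−S=0.0000, hold=0.0000 ⇒ V=0.0000 continue  boundary S*=89.0241
step 6: (k=6,j=0): S=81.9475, K−S=25.5325, hold=25.3951 ⇒ V=25.5325 exercise | (k=6,j=1): S=96.7118, K−S=10.7682, hold=12.4316 ⇒ V=12.4316 continue | (k=6,j=2): S=114.1363, K−S=0.0000, hold=3.4434 ⇒ V=3.4434 continue | (k=6,j=3): S=134.7000, K−S=0.0000, hold=0.3250 ⇒ V=0.3250 continue | (k=6,j=4): S=158.9687, K−S=0.0000, hold=0.0000 ⇒ V=0.0000 continue | (k=6,j=5): S=187.6098, K−S=0.0000, hold=0.0000 ⇒ V=0.0000 continue | (k=6,j=6): S=221.4111, K−S=0.0000, hold=0.0000 ⇒ V=0.0000 continue  boundary S*=81.9475
step 5: (k=5,j=0): S=89.0241, K−S=18.4559, hold=19.1276 ⇒ V=19.1276 continue | (k=5,j=1): S=105.0635, K−S=2.4165, hold=8.0439 ⇒ V=8.0439 continue | (k=5,j=2): S=123.9926, K−S=0.0000, hold=1.9222 ⇒ V=1.9222 continue | (k=5,j=3): S=146.3321, K−S=0.0000, hold=0.1665 ⇒ V=0.1665 continue | (k=5,j=4): S=172.6965, K−S=0.0000, hold=0.0000 ⇒ V=0.0000 continue | (k=5,j=5): S=203.8109, K−S=0.0000, hold=0.0000 ⇒ V=0.0000 continue  boundary S*=-
step 4: (k=4,j=0): S=96.7118, K−S=10.7682, hold=13.7121 ⇒ V=13.7121 continue | (k=4,j=1): S=114.1363, K−S=0.0000, hold=5.0560 ⇒ V=5.0560 continue | (k=4,j=2): S=134.7000, K−S=0.0000, hold=1.0658 ⇒ V=1.0658 continue | (k=4,j=3): S=158.9687, K−S=0.0000, hold=0.0853 ⇒ V=0.0853 continue | (k=4,j=4): S=187.6098, K−S=0.0000, hold=0.0000 ⇒ V=0.0000 continue  boundary S*=-
step 3: (k=3,j=0): S=105.0635, K−S=2.4165, hold=9.4843 ⇒ V=9.4843 continue | (k=3,j=1): S=123.9926, K−S=0.0000, hold=3.1087 ⇒ V=3.1087 continue | (k=3,j=2): S=146.3321, K−S=0.0000, hold=0.5875 ⇒ V=0.5875 continue | (k=3,j=3): S=172.6965, K−S=0.0000, hold=0.0437 ⇒ V=0.0437 continue  boundary S*=-
step 2: (k=2,j=0): S=114.1363, K−S=0.0000, hold=6.3711 ⇒ V=6.3711 continue | (k=2,j=1): S=134.7000, K−S=0.0000, hold=1.8784 ⇒ V=1.8784 continue | (k=2,j=2): S=158.9687, K−S=0.0000, hold=0.3222 ⇒ V=0.3222 continue  boundary S*=-
step 1: (k=1,j=0): S=123.9926, K−S=0.0000, hold=4.1777 ⇒ V=4.1777 continue | (k=1,j=1): S=146.3321, K−S=0.0000, hold=1.1191 ⇒ V=1.1191 continue  boundary S*=-
step 0: (k=0,j=0): S=134.7000, K−S=0.0000, hold=2.6847 ⇒ V=2.6847 continue  boundary S*=-

price = 2.6847
boundary = - - - - - - 81.9475 89.0241 96.7118
tree:
2.6847
4.1777 1.1191
6.3711 1.8784 0.3222
9.4843 3.1087 0.5875 0.0437
13.7121 5.0560 1.0658 0.0853 0.0000
19.1276 8.0439 1.9222 0.1665 0.0000 0.0000
25.5325 12.4316 3.4434 0.3250 0.0000 0.0000 0.0000
32.0466 18.4559 6.1190 0.6343 0.0000 0.0000 0.0000 0.0000
38.0429 25.5325 10.7682 1.2381 0.0000 0.0000 0.0000 0.0000 0.0000
43.5625 32.0466 18.4559 2.4165 0.0000 0.0000 0.0000 0.0000 0.0000 0.0000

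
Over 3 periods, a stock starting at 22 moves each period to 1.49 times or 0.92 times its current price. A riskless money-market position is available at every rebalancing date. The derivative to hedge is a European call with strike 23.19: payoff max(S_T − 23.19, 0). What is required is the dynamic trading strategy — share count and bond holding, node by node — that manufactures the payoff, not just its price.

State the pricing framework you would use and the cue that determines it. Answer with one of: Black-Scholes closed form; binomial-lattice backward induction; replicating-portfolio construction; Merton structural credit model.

framework: replicating-portfolio construction

Key observation: the deliverable is the dynamic trading strategy on the 3-step tree (spot 22, moves 1.49 and 0.92), so the valuation must go through the node-by-node replicating-portfolio solve.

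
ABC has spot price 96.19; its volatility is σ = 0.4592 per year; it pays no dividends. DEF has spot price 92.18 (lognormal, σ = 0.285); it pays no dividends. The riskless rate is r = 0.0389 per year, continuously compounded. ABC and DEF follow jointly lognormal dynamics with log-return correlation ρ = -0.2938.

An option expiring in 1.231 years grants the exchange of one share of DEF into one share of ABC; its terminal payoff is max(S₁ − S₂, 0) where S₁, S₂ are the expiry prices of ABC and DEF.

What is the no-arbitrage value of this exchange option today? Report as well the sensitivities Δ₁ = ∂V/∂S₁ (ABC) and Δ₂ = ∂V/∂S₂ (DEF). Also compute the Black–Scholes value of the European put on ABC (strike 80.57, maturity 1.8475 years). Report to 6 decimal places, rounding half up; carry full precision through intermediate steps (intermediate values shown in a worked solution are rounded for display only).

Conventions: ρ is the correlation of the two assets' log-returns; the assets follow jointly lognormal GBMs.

σ_eff = √(σ₁² + σ₂² − 2ρσ₁σ₂) = √(0.4592² + 0.285² − 2·-0.2938·0.4592·0.285) = 0.607445
d₁ = (ln(S₁/S₂) + (q₂ − q₁ + σ_eff²/2)T) / (σ_eff√T) = (ln(96.19/92.18) + (0.0 − 0.0 + 0.184495)·1.231) / 0.673963 = 0.400164
d₂ = d₁ − σ_eff√T = 0.400164 − 0.673963 = -0.273800
N(d₁) = 0.655482,  N(d₂) = 0.392119
V = S₁·e^{−q₁T}·N(d₁) − S₂·e^{−q₂T}·N(d₂) = 63.050809 − 36.145547 = 26.905263
Δ₁ = e^{−q₁T}·N(d₁) = 0.655482;  Δ₂ = −e^{−q₂T}·N(d₂) = -0.392119
[vanilla: ABC put K=80.57]
σ√T = 0.4592·√1.8475 = 0.624157
d₁ = (ln(S/K) + (r+σ²/2)T) / (σ√T) = (ln(96.19/80.57) + (0.0389+0.4592²/2)·1.8475) / 0.624157 = (0.177199 + 0.266654) / 0.624157 = 0.711124
d₂ = d₁ − σ√T = 0.711124 − 0.624157 = 0.086966
e^{−rT} = 0.930654
N(−d₁) = 0.238504,  N(−d₂) = 0.465349
price = K·e^{−rT}·N(−d₂) − S·N(−d₁) = 34.893182 − 22.941685 = 11.951497

exchange price = 26.905263
Δ1 = 0.655482
Δ2 = -0.392119
price(ABC put K=80.57) = 11.951497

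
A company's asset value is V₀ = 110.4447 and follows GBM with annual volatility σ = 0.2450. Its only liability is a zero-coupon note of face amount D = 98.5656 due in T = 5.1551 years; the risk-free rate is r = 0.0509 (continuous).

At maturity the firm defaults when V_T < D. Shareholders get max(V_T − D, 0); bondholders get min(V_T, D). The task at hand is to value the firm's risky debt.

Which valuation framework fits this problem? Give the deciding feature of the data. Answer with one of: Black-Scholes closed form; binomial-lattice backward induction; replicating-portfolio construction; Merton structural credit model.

framework: Merton structural credit model

Key observation: the asked-for credit quantity lives on the firm's capital structure — asset value, asset volatility, debt face 98.5656 — which is the structural model's domain.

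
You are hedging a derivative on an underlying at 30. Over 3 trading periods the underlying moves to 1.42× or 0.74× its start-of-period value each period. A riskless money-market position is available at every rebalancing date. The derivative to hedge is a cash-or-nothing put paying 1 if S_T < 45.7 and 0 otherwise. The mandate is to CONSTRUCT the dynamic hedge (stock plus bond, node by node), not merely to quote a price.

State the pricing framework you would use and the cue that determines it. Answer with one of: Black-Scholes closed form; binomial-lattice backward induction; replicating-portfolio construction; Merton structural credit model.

Key observation: the deliverable is the dynamic trading strategy on the 3-step tree (spot 30, moves 1.42 and 0.74), so the valuation must go through the node-by-node replicating-portfolio solve.

framework: replicating-portfolio construction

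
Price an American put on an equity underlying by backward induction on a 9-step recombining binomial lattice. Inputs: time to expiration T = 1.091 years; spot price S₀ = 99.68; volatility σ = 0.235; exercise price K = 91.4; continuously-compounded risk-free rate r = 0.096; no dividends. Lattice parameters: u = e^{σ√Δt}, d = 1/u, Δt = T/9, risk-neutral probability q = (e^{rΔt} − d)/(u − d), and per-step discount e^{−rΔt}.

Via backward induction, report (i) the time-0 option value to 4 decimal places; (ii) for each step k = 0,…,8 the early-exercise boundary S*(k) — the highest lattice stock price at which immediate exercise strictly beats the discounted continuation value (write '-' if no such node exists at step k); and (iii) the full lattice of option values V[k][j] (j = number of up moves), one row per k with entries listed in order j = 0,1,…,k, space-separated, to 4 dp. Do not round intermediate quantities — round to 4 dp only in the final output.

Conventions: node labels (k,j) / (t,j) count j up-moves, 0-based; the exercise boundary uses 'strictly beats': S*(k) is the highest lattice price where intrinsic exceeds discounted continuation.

price = 3.1665
boundary = - - - 77.9841 71.8575 77.9841 71.8575 77.9841 84.6331
tree:
3.1665
5.2852 1.5074
8.5665 2.7238 0.5482
13.4159 4.7969 1.0923 0.1165
19.5425 8.1837 2.1391 0.2625 0.0000
25.1877 13.4159 4.0941 0.5915 0.0000 0.0000
30.3895 19.5425 7.5895 1.3328 0.0000 0.0000 0.0000
35.1826 25.1877 13.4159 3.0031 0.0000 0.0000 0.0000 0.0000
39.5992 30.3895 19.5425 6.7669 0.0000 0.0000 0.0000 0.0000 0.0000
43.6688 35.1826 25.1877 13.4159 0.0000 0.0000 0.0000 0.0000 0.0000 0.0000

Δt=0.12122  u=1.08526  d=0.92144  q=0.55101  discount=0.98843
step 9 (expiry): payoffs max(K−S,0) = 43.6688 35.1826 25.1877 13.4159 0.0000 0.0000 0.0000 0.0000 0.0000 0.0000
step 8: (k=8,j=0): S=51.8008, K−S=39.5992, hold=38.5417 ⇒ V=39.5992 exercise | (k=8,j=1): S=61.0105, K−S=30.3895, hold=29.3320 ⇒ V=30.3895 exercise | (k=8,j=2): S=71.8575, K−S=19.5425, hold=18.4850 ⇒ V=19.5425 exercise | (k=8,j=3): S=84.6331, K−S=6.7669, hold=5.9539 ⇒ V=6.7669 exercise | (k=8,j=4): S=99.6800, K−S=0.0000, hold=0.0000 ⇒ V=0.0000 continue | (k=8,j=5): S=117.4021, K−S=0.0000, hold=0.0000 ⇒ V=0.0000 continue | (k=8,j=6): S=138.2750, K−S=0.0000, hold=0.0000 ⇒ V=0.0000 continue | (k=8,j=7): S=162.8590, K−S=0.0000, hold=0.0000 ⇒ V=0.0000 continue | (k=8,j=8): S=191.8136, K−S=0.0000, hold=0.0000 ⇒ V=0.0000 continue  boundary S*=84.6331
step 7: (k=7,j=0): S=56.2174, K−S=35.1826, hold=34.1251 ⇒ V=35.1826 exercise | (k=7,j=1): S=66.2123, K−S=25.1877, hold=24.1303 ⇒ V=25.1877 exercise | (k=7,j=2): S=77.9841, K−S=13.4159, hold=12.3584 ⇒ V=13.4159 exercise | (k=7,j=3): S=91.8489, K−S=0.0000, hold=3.0031 ⇒ V=3.0031 continue | (k=7,j=4): S=108.1788, K−S=0.0000, hold=0.0000 ⇒ V=0.0000 continue | (k=7,j=5): S=127.4119, K−S=0.0000, hold=0.0000 ⇒ V=0.0000 continue | (k=7,j=6): S=150.0644, K−S=0.0000, hold=0.0000 ⇒ V=0.0000 continue | (k=7,j=7): S=176.7444, K−S=0.0000, hold=0.0000 ⇒ V=0.0000 continue  boundary S*=77.9841
step 6: (k=6,j=0): S=61.0105, K−S=30.3895, hold=29.3320 ⇒ V=30.3895 exercise | (k=6,j=1): S=71.8575, K−S=19.5425, hold=18.4850 ⇒ V=19.5425 exercise | (k=6,j=2): S=84.6331, K−S=6.7669, hold=7.5895 ⇒ V=7.5895 continue | (k=6,j=3): S=99.6800, K−S=0.0000, hold=1.3328 ⇒ V=1.3328 continue | (k=6,j=4): S=117.4021, K−S=0.0000, hold=0.0000 ⇒ V=0.0000 continue | (k=6,j=5): S=138.2750, K−S=0.0000, hold=0.0000 ⇒ V=0.0000 continue | (k=6,j=6): S=162.8590, K−S=0.0000, hold=0.0000 ⇒ V=0.0000 continue  boundary S*=71.8575
step 5: (k=5,j=0): S=66.2123, K−S=25.1877, hold=24.1303 ⇒ V=25.1877 exercise | (k=5,j=1): S=77.9841, K−S=13.4159, hold=12.8064 ⇒ V=13.4159 exercise | (k=5,j=2): S=91.8489, K−S=0.0000, hold=4.0941 ⇒ V=4.0941 continue | (k=5,j=3): S=108.1788, K−S=0.0000, hold=0.5915 ⇒ V=0.5915 continue | (k=5,j=4): S=127.4119, K−S=0.0000, hold=0.0000 ⇒ V=0.0000 continue | (k=5,j=5): S=150.0644, K−S=0.0000, hold=0.0000 ⇒ V=0.0000 continue  boundary S*=77.9841
step 4: (k=4,j=0): S=71.8575, K−S=19.5425, hold=18.4850 ⇒ V=19.5425 exercise | (k=4,j=1): S=84.6331, K−S=6.7669, hold=8.1837 ⇒ V=8.1837 continue | (k=4,j=2): S=99.6800, K−S=0.0000, hold=2.1391 ⇒ V=2.1391 continue | (k=4,j=3): S=117.4021, K−S=0.0000, hold=0.2625 ⇒ V=0.2625 continue | (k=4,j=4): S=138.2750, K−S=0.0000, hold=0.0000 ⇒ V=0.0000 continue  boundary S*=71.8575
step 3: (k=3,j=0): S=77.9841, K−S=13.4159, hold=13.1300 ⇒ V=13.4159 exercise | (k=3,j=1): S=91.8489, K−S=0.0000, hold=4.7969 ⇒ V=4.7969 continue | (k=3,j=2): S=108.1788, K−S=0.0000, hold=1.0923 ⇒ V=1.0923 continue | (k=3,j=3): S=127.4119, K−S=0.0000, hold=0.1165 ⇒ V=0.1165 continue  boundary S*=77.9841
step 2: (k=2,j=0): S=84.6331, K−S=6.7669, hold=8.5665 ⇒ V=8.5665 continue | (k=2,j=1): S=99.6800, K−S=0.0000, hold=2.7238 ⇒ V=2.7238 continue | (k=2,j=2): S=117.4021, K−S=0.0000, hold=0.5482 ⇒ V=0.5482 continue  boundary S*=-
step 1: (k=1,j=0): S=91.8489, K−S=0.0000, hold=5.2852 ⇒ V=5.2852 continue | (k=1,j=1): S=108.1788, K−S=0.0000, hold=1.5074 ⇒ V=1.5074 continue  boundary S*=-
step 0: (k=0,j=0): S=99.6800, K−S=0.0000, hold=3.1665 ⇒ V=3.1665 continue  boundary S*=-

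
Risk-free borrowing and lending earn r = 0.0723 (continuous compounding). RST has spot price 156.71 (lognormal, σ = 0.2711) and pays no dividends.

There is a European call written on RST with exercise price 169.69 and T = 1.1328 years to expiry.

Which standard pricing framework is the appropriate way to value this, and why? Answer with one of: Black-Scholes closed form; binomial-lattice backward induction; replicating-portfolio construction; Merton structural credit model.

framework: Black-Scholes closed form

Key observation: with RST following a GBM at constant σ and r, the European call struck at 169.69 prices in closed form — nothing here needs a stepwise model or a balance sheet.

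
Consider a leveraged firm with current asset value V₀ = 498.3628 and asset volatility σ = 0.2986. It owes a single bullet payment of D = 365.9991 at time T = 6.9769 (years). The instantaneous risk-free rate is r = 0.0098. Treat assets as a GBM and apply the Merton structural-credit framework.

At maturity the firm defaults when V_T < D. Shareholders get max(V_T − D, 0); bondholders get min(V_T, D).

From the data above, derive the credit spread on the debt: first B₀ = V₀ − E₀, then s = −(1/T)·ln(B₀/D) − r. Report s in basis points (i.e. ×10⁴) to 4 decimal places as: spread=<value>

Apply the equity-as-call identities (strike 365.9991, horizon 6.9769 years):
d₁ = [ln(V₀/D) + (r + σ²/2)T] / (σ√T)
   = [ln(498.3628/365.9991) + (0.0098 + 0.5·0.2986²)·6.9769] / (0.2986·√6.9769)
   = [0.308697 + 0.379411] / 0.788717 = 0.872440
d₂ = d₁ − σ√T = 0.872440 − 0.788717 = 0.083723
N(d₁) = 0.808516,  N(d₂) = 0.533362,  e^(−rT) = 0.933911
E₀ = V₀·N(d₁) − D·e^(−rT)·N(d₂)
   = 498.3628·0.808516 − 365.9991·0.933911·0.533362 = 220.625408
B₀ = V₀ − E₀ = 498.3628 − 220.625408 = 277.737392
spread = −(1/T)·ln(B₀/D) − r = −(1/6.9769)·ln(277.737392/365.9991) − 0.0098 = 0.02975264
in basis points: 0.02975264 × 10⁴ = 297.5264 bp

spread=297.5264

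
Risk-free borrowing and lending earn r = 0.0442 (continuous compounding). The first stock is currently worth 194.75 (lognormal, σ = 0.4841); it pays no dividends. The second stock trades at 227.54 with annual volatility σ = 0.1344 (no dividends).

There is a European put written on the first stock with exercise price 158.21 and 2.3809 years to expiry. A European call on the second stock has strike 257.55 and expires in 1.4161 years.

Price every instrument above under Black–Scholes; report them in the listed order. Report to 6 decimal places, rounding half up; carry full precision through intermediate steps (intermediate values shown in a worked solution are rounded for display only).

price(the first stock put K=158.21) = 26.934627
price(the second stock call K=257.55) = 8.852127

[the first stock put K=158.21]
σ√T = 0.4841·√2.3809 = 0.746974
d₁ = (ln(S/K) + (r+σ²/2)T) / (σ√T) = (ln(194.75/158.21) + (0.0442+0.4841²/2)·2.3809) / 0.746974 = (0.207793 + 0.384221) / 0.746974 = 0.792550
d₂ = d₁ − σ√T = 0.792550 − 0.746974 = 0.045576
e^{−rT} = 0.900112
N(−d₁) = 0.214020,  N(−d₂) = 0.481824
price = K·e^{−rT}·N(−d₂) − S·N(−d₁) = 68.615025 − 41.680398 = 26.934627
[the second stock call K=257.55]
σ√T = 0.1344·√1.4161 = 0.159936
d₁ = (ln(S/K) + (r+σ²/2)T) / (σ√T) = (ln(227.54/257.55) + (0.0442+0.1344²/2)·1.4161) / 0.159936 = (-0.123888 + 0.075381) / 0.159936 = -0.303287
d₂ = d₁ − σ√T = -0.303287 − 0.159936 = -0.463223
e^{−rT} = 0.939327
N(d₁) = 0.380836,  N(d₂) = 0.321602
price = S·N(d₁) − K·e^{−rT}·N(d₂) = 86.655361 − 77.803234 = 8.852127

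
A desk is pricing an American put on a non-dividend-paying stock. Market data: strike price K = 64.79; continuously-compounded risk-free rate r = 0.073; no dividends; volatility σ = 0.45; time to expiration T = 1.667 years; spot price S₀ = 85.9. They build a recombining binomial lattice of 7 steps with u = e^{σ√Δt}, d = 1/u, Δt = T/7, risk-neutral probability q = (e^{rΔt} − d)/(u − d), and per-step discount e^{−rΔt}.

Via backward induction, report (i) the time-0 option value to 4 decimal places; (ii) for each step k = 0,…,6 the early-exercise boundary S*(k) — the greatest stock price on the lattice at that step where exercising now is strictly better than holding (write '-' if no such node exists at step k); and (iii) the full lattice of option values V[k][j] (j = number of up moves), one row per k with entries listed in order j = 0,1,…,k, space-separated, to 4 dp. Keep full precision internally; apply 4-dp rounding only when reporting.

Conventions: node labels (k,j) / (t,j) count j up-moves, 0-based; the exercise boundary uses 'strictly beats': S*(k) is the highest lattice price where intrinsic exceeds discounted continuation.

params: Δt=0.23814 u=1.24558 d=0.80284 q=0.48493 e^(-rΔt)=0.98277
t_7 payoffs: 46.3230 36.1391 20.3391 0.0000 0.0000 0.0000 0.0000 0.0000
t_6: node(6,0) S=23.0021 payoff=41.7879 vs cont=40.6713 → 41.7879 [stop]  node(6,1) S=35.6870 payoff=29.1030 vs cont=27.9864 → 29.1030 [stop]  node(6,2) S=55.3671 payoff=9.4229 vs cont=10.2955 → 10.2955 [wait]  node(6,3) S=85.9000 payoff=0.0000 vs cont=0.0000 → 0.0000 [wait]  node(6,4) S=133.2708 payoff=0.0000 vs cont=0.0000 → 0.0000 [wait]  node(6,5) S=206.7648 payoff=0.0000 vs cont=0.0000 → 0.0000 [wait]  node(6,6) S=320.7881 payoff=0.0000 vs cont=0.0000 → 0.0000 [wait]  ⇒ S*(6)=35.6870
t_5: node(5,0) S=28.6509 payoff=36.1391 vs cont=35.0225 → 36.1391 [stop]  node(5,1) S=44.4509 payoff=20.3391 vs cont=19.6383 → 20.3391 [stop]  node(5,2) S=68.9640 payoff=0.0000 vs cont=5.2115 → 5.2115 [wait]  node(5,3) S=106.9951 payoff=0.0000 vs cont=0.0000 → 0.0000 [wait]  node(5,4) S=165.9991 payoff=0.0000 vs cont=0.0000 → 0.0000 [wait]  node(5,5) S=257.5416 payoff=0.0000 vs cont=0.0000 → 0.0000 [wait]  ⇒ S*(5)=44.4509
t_4: node(4,0) S=35.6870 payoff=29.1030 vs cont=27.9864 → 29.1030 [stop]  node(4,1) S=55.3671 payoff=9.4229 vs cont=12.7792 → 12.7792 [wait]  node(4,2) S=85.9000 payoff=0.0000 vs cont=2.6381 → 2.6381 [wait]  node(4,3) S=133.2708 payoff=0.0000 vs cont=0.0000 → 0.0000 [wait]  node(4,4) S=206.7648 payoff=0.0000 vs cont=0.0000 → 0.0000 [wait]  ⇒ S*(4)=35.6870
t_3: node(3,0) S=44.4509 payoff=20.3391 vs cont=20.8220 → 20.8220 [wait]  node(3,1) S=68.9640 payoff=0.0000 vs cont=7.7260 → 7.7260 [wait]  node(3,2) S=106.9951 payoff=0.0000 vs cont=1.3354 → 1.3354 [wait]  node(3,3) S=165.9991 payoff=0.0000 vs cont=0.0000 → 0.0000 [wait]  ⇒ S*(3)=-
t_2: node(2,0) S=55.3671 payoff=9.4229 vs cont=14.2220 → 14.2220 [wait]  node(2,1) S=85.9000 payoff=0.0000 vs cont=4.5472 → 4.5472 [wait]  node(2,2) S=133.2708 payoff=0.0000 vs cont=0.6760 → 0.6760 [wait]  ⇒ S*(2)=-
t_1: node(1,0) S=68.9640 payoff=0.0000 vs cont=9.3662 → 9.3662 [wait]  node(1,1) S=106.9951 payoff=0.0000 vs cont=2.6239 → 2.6239 [wait]  ⇒ S*(1)=-
t_0: node(0,0) S=85.9000 payoff=0.0000 vs cont=5.9916 → 5.9916 [wait]  ⇒ S*(0)=-

price = 5.9916
boundary = - - - - 35.6870 44.4509 35.6870
tree:
5.9916
9.3662 2.6239
14.2220 4.5472 0.6760
20.8220 7.7260 1.3354 0.0000
29.1030 12.7792 2.6381 0.0000 0.0000
36.1391 20.3391 5.2115 0.0000 0.0000 0.0000
41.7879 29.1030 10.2955 0.0000 0.0000 0.0000 0.0000
46.3230 36.1391 20.3391 0.0000 0.0000 0.0000 0.0000 0.0000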